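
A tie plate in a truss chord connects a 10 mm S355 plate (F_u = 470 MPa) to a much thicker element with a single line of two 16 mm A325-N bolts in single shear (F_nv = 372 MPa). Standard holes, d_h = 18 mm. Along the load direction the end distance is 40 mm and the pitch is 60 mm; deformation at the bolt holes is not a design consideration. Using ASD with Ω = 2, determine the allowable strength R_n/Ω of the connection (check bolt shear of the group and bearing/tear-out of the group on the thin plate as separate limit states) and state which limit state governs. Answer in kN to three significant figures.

74.8 kN (bolt shear governs)

Bolt shear: A_b = π·16²/4 = 201.1 mm²; R_n = 372 × 201.1 × 2 × 1 / 1000 = 149.6 kN → 149.6 / 2 = 74.8 kN.
Bearing (1.5 l_c t F_u ≤ 3.0 d t F_u): upper limit = 3.0·16·10·470 / 1000 = 225.6 kN.
  Edge l_c = 40 − 18/2 = 31 → r_n = 218.6 kN; interior l_c = 60 − 18 = 42 → r_n = 225.6 kN.
  R_n,bearing = 1·218.6 + 1·225.6 = 444.1 kN → 444.1 / 2 = 222 kN.
Bolt shear governs: 74.8 kN.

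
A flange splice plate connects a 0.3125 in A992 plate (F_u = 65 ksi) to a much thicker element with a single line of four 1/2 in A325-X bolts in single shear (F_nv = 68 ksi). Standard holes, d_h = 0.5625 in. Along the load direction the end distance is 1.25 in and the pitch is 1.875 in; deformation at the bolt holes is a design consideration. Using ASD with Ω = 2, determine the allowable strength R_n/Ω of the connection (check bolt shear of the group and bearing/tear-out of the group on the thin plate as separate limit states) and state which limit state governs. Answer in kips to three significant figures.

Bolt shear: A_b = π·0.5²/4 = 0.1963 in²; R_n = 68 × 0.1963 × 4 × 1 = 53.41 kips → 53.41 / 2 = 26.7 kips.
Bearing (1.2 l_c t F_u ≤ 2.4 d t F_u): upper limit = 2.4·0.5·0.3125·65 = 24.38 kips.
  Edge l_c = 1.25 − 0.5625/2 = 0.9688 → r_n = 23.61 kips; interior l_c = 1.875 − 0.5625 = 1.312 → r_n = 24.38 kips.
  R_n,bearing = 1·23.61 + 3·24.38 = 96.74 kips → 96.74 / 2 = 48.4 kips.
Bolt shear governs: 26.7 kips.

26.7 kips (bolt shear governs)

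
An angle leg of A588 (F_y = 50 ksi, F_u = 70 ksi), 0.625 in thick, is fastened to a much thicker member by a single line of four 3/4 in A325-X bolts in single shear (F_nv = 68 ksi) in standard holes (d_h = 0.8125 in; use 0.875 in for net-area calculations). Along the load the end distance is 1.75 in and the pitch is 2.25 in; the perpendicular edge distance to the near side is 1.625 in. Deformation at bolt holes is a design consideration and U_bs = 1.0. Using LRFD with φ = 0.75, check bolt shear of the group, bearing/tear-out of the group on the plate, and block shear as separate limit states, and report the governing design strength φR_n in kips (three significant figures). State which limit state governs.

Bolt shear: A_b = π·0.75²/4 = 0.4418 in²; R_n = 68 × 0.4418 × 4 × 1 = 120.2 kips → 0.75 × 120.2 = 90.1 kips.
Bearing: edge l_c = 1.344, r_n = 70.55 kips; interior l_c = 1.438, r_n = 75.47 kips; R_n = 70.55 + 3·75.47 = 297 kips → 223 kips.
Block shear: A_gv = 5.312, A_nv = 3.398, A_nt = 0.7422 in²; R_n = min(0.6F_uA_nv, 0.6F_yA_gv) + U_bs·F_u·A_nt = 194.7 kips → 146 kips.
Bolt shear governs: 90.1 kips.

90.1 kips (bolt shear governs)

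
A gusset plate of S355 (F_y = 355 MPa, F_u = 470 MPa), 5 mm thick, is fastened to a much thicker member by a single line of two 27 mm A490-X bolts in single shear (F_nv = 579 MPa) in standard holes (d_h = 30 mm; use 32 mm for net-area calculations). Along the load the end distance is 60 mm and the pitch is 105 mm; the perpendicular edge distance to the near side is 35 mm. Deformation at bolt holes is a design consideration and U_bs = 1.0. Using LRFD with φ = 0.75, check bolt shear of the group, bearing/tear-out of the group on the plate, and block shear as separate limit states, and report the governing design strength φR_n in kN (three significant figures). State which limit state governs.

Bolt shear: A_b = π·27²/4 = 572.6 mm²; R_n = 579 × 572.6 × 2 × 1 / 1000 = 663 kN → 0.75 × 663 = 497 kN.
Bearing: edge l_c = 45, r_n = 126.9 kN; interior l_c = 75, r_n = 152.3 kN; R_n = 126.9 + 1·152.3 = 279.2 kN → 209 kN.
Block shear: A_gv = 825, A_nv = 585, A_nt = 95 mm²; R_n = min(0.6F_uA_nv, 0.6F_yA_gv) + U_bs·F_u·A_nt = 209.6 kN → 157 kN.
Block shear governs: 157 kN.

157 kN (block shear governs)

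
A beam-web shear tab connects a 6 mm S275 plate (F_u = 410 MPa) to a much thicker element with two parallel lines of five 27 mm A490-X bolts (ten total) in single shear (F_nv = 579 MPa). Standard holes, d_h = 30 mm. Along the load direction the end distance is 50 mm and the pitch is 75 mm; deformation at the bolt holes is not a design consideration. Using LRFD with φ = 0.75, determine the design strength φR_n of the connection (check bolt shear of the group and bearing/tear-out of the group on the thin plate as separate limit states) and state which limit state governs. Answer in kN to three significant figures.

1190 kN (bearing governs)

Bolt shear: A_b = π·27²/4 = 572.6 mm²; R_n = 579 × 572.6 × 10 × 1 / 1000 = 3315 kN → 0.75 × 3315 = 2490 kN.
Bearing (1.5 l_c t F_u ≤ 3.0 d t F_u): upper limit = 3.0·27·6·410 / 1000 = 199.3 kN.
  Edge l_c = 50 − 30/2 = 35 → r_n = 129.2 kN; interior l_c = 75 − 30 = 45 → r_n = 166.1 kN.
  R_n,bearing = 2·129.2 + 8·166.1 = 1587 kN → 0.75 × 1587 = 1190 kN.
Bearing governs: 1190 kN.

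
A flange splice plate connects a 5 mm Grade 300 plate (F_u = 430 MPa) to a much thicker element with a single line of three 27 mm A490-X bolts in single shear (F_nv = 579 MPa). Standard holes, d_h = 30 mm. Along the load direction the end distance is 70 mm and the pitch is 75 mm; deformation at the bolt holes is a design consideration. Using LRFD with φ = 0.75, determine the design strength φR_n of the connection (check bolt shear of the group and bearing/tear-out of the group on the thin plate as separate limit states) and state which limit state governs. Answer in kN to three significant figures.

Bolt shear: A_b = π·27²/4 = 572.6 mm²; R_n = 579 × 572.6 × 3 × 1 / 1000 = 994.5 kN → 0.75 × 994.5 = 746 kN.
Bearing (1.2 l_c t F_u ≤ 2.4 d t F_u): upper limit = 2.4·27·5·430 / 1000 = 139.3 kN.
  Edge l_c = 70 − 30/2 = 55 → r_n = 139.3 kN; interior l_c = 75 − 30 = 45 → r_n = 116.1 kN.
  R_n,bearing = 1·139.3 + 2·116.1 = 371.5 kN → 0.75 × 371.5 = 279 kN.
Bearing governs: 279 kN.

279 kN (bearing governs)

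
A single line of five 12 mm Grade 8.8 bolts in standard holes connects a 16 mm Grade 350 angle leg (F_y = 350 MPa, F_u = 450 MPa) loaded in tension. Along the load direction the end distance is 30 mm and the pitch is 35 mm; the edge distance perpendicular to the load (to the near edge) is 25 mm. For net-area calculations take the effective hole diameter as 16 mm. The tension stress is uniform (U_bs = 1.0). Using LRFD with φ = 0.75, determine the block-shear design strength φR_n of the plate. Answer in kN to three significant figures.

Shear plane L_v = 30 + 4·35 = 170 mm; A_gv = 170 × 16 = 2720 mm².
A_nv = (170 − 4.5·16) × 16 = 1568 mm².
A_nt = (25 − 0.5·16) × 16 = 272 mm².
0.6 F_u A_nv = 423.4 kN; 0.6 F_y A_gv = 571.2 kN → shear rupture governs the shear term.
R_n = 423.4 + 1.0 × 450 × 272 / 1000 = 545.8 kN.
Design strength φR_n = 0.75 × 545.8 = 409 kN.

409 kN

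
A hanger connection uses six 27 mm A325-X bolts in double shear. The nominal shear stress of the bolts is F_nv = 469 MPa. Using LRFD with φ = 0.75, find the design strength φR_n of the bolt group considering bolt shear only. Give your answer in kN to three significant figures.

A_b = π × 27² / 4 = 572.6 mm².
R_n = F_nv · A_b · n · n_s = 469 × 572.6 × 6 × 2 / 1000 = 3222 kN.
Design strength φR_n = 0.75 × 3222 = 2420 kN.

2420 kN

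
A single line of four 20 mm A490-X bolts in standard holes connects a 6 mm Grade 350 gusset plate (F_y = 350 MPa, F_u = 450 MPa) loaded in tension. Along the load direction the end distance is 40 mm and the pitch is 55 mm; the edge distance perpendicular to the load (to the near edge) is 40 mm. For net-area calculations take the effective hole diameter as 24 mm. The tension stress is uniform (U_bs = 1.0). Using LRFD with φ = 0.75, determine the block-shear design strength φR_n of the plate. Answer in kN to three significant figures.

204 kN

Shear plane L_v = 40 + 3·55 = 205 mm; A_gv = 205 × 6 = 1230 mm².
A_nv = (205 − 3.5·24) × 6 = 726 mm².
A_nt = (40 − 0.5·24) × 6 = 168 mm².
0.6 F_u A_nv = 196 kN; 0.6 F_y A_gv = 258.3 kN → shear rupture governs the shear term.
R_n = 196 + 1.0 × 450 × 168 / 1000 = 271.6 kN.
Design strength φR_n = 0.75 × 271.6 = 204 kN.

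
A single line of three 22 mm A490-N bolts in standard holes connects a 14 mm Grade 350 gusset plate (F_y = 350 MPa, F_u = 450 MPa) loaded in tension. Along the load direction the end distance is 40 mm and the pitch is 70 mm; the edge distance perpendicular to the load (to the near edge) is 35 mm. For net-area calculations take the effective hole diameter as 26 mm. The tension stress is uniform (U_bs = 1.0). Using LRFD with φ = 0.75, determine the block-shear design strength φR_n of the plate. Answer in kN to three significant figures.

430 kN

Shear plane L_v = 40 + 2·70 = 180 mm; A_gv = 180 × 14 = 2520 mm².
A_nv = (180 − 2.5·26) × 14 = 1610 mm².
A_nt = (35 − 0.5·26) × 14 = 308 mm².
0.6 F_u A_nv = 434.7 kN; 0.6 F_y A_gv = 529.2 kN → shear rupture governs the shear term.
R_n = 434.7 + 1.0 × 450 × 308 / 1000 = 573.3 kN.
Design strength φR_n = 0.75 × 573.3 = 430 kN.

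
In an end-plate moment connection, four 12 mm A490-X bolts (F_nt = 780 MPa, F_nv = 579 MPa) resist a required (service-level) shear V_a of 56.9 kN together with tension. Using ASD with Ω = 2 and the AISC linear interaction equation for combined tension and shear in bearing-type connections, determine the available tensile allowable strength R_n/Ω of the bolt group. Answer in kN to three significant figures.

A_b = π·12²/4 = 113.1 mm²; f_rv = 56.9 × 1000 / (4 × 113.1) = 125.8 MPa.
F'_nt = 1.3 F_nt − (Ω F_nt / F_nv) f_rv = 1.3·780 − (2·780/579)·125.8 = 675.1 MPa, capped at F_nt → F'_nt = 675.1 MPa.
R_n = F'_nt · A_b · n = 675.1 × 113.1 × 4 / 1000 = 305.4 kN.
Allowable strength R_n/Ω = 305.4 / 2 = 153 kN.

153 kN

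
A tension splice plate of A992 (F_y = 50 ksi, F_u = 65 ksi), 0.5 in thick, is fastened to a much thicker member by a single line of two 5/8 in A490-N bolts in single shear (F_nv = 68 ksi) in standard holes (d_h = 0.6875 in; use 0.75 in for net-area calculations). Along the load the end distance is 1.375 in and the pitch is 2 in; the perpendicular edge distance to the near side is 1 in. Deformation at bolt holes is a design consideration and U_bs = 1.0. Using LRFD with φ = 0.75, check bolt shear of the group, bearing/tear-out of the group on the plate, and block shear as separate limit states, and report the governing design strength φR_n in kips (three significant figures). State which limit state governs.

31.3 kips (bolt shear governs)

Bolt shear: A_b = π·0.625²/4 = 0.3068 in²; R_n = 68 × 0.3068 × 2 × 1 = 41.72 kips → 0.75 × 41.72 = 31.3 kips.
Bearing: edge l_c = 1.031, r_n = 40.22 kips; interior l_c = 1.312, r_n = 48.75 kips; R_n = 40.22 + 1·48.75 = 88.97 kips → 66.7 kips.
Block shear: A_gv = 1.688, A_nv = 1.125, A_nt = 0.3125 in²; R_n = min(0.6F_uA_nv, 0.6F_yA_gv) + U_bs·F_u·A_nt = 64.19 kips → 48.1 kips.
Bolt shear governs: 31.3 kips.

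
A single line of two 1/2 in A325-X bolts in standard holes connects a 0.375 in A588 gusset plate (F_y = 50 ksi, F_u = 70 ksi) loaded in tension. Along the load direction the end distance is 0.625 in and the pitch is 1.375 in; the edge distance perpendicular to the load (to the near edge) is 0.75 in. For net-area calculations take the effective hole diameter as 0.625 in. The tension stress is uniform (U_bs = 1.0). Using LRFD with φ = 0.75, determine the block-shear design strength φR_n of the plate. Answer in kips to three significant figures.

21.2 kips

Shear plane L_v = 0.625 + 1·1.375 = 2 in; A_gv = 2 × 0.375 = 0.75 in².
A_nv = (2 − 1.5·0.625) × 0.375 = 0.3984 in².
A_nt = (0.75 − 0.5·0.625) × 0.375 = 0.1641 in².
0.6 F_u A_nv = 16.73 kips; 0.6 F_y A_gv = 22.5 kips → shear rupture governs the shear term.
R_n = 16.73 + 1.0 × 70 × 0.1641 = 28.22 kips.
Design strength φR_n = 0.75 × 28.22 = 21.2 kips.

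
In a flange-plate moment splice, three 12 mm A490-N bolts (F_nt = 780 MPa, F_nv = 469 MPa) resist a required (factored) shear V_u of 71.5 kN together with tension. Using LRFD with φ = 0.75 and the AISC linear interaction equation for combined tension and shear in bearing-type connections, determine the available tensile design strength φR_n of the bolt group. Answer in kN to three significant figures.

139 kN

A_b = π·12²/4 = 113.1 mm²; f_rv = 71.5 × 1000 / (3 × 113.1) = 210.7 MPa.
F'_nt = 1.3 F_nt − (F_nt / φF_nv) f_rv = 1.3·780 − (780/(0.75·469))·210.7 = 546.7 MPa, capped at F_nt → F'_nt = 546.7 MPa.
R_n = F'_nt · A_b · n = 546.7 × 113.1 × 3 / 1000 = 185.5 kN.
Design strength φR_n = 0.75 × 185.5 = 139 kN.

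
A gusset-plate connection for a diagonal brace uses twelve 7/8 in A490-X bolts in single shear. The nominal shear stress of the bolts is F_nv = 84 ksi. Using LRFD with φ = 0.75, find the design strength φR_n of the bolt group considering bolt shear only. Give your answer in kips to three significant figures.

A_b = π × 0.875² / 4 = 0.6013 in².
R_n = F_nv · A_b · n · n_s = 84 × 0.6013 × 12 × 1 = 606.1 kips.
Design strength φR_n = 0.75 × 606.1 = 455 kips.

455 kips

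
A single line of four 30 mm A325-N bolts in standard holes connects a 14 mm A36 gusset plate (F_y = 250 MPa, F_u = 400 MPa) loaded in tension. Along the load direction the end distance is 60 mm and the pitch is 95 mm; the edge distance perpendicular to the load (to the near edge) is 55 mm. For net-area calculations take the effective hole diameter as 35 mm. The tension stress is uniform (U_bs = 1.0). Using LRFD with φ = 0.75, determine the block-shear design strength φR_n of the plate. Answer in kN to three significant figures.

701 kN

Shear plane L_v = 60 + 3·95 = 345 mm; A_gv = 345 × 14 = 4830 mm².
A_nv = (345 − 3.5·35) × 14 = 3115 mm².
A_nt = (55 − 0.5·35) × 14 = 525 mm².
0.6 F_u A_nv = 747.6 kN; 0.6 F_y A_gv = 724.5 kN → shear yielding governs the shear term.
R_n = 724.5 + 1.0 × 400 × 525 / 1000 = 934.5 kN.
Design strength φR_n = 0.75 × 934.5 = 701 kN.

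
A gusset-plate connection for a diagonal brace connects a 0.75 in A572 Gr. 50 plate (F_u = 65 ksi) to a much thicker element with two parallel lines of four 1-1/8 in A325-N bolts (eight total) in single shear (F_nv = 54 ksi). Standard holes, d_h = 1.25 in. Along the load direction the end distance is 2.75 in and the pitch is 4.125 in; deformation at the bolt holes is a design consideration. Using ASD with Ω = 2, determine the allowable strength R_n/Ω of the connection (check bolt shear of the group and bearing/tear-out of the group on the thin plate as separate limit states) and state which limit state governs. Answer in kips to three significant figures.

Bolt shear: A_b = π·1.125²/4 = 0.994 in²; R_n = 54 × 0.994 × 8 × 1 = 429.4 kips → 429.4 / 2 = 215 kips.
Bearing (1.2 l_c t F_u ≤ 2.4 d t F_u): upper limit = 2.4·1.125·0.75·65 = 131.6 kips.
  Edge l_c = 2.75 − 1.25/2 = 2.125 → r_n = 124.3 kips; interior l_c = 4.125 − 1.25 = 2.875 → r_n = 131.6 kips.
  R_n,bearing = 2·124.3 + 6·131.6 = 1038 kips → 1038 / 2 = 519 kips.
Bolt shear governs: 215 kips.

215 kips (bolt shear governs)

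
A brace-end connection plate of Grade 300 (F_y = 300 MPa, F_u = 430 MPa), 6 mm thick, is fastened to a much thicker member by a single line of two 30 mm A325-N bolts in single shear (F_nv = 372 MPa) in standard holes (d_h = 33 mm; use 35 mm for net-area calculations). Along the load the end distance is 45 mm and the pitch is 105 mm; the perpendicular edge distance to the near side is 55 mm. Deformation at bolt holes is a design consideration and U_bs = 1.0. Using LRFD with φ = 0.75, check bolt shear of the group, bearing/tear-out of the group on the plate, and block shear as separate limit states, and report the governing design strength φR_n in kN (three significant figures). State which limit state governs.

186 kN (block shear governs)

Bolt shear: A_b = π·30²/4 = 706.9 mm²; R_n = 372 × 706.9 × 2 × 1 / 1000 = 525.9 kN → 0.75 × 525.9 = 394 kN.
Bearing: edge l_c = 28.5, r_n = 88.24 kN; interior l_c = 72, r_n = 185.8 kN; R_n = 88.24 + 1·185.8 = 274 kN → 205 kN.
Block shear: A_gv = 900, A_nv = 585, A_nt = 225 mm²; R_n = min(0.6F_uA_nv, 0.6F_yA_gv) + U_bs·F_u·A_nt = 247.7 kN → 186 kN.
Block shear governs: 186 kN.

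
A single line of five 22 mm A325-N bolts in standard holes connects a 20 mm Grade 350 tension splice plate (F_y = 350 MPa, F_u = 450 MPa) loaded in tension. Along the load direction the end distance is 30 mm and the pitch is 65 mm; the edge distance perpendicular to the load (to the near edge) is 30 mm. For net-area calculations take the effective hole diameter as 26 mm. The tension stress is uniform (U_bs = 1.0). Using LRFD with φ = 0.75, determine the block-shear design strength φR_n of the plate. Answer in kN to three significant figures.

815 kN

Shear plane L_v = 30 + 4·65 = 290 mm; A_gv = 290 × 20 = 5800 mm².
A_nv = (290 − 4.5·26) × 20 = 3460 mm².
A_nt = (30 − 0.5·26) × 20 = 340 mm².
0.6 F_u A_nv = 934.2 kN; 0.6 F_y A_gv = 1218 kN → shear rupture governs the shear term.
R_n = 934.2 + 1.0 × 450 × 340 / 1000 = 1087 kN.
Design strength φR_n = 0.75 × 1087 = 815 kN.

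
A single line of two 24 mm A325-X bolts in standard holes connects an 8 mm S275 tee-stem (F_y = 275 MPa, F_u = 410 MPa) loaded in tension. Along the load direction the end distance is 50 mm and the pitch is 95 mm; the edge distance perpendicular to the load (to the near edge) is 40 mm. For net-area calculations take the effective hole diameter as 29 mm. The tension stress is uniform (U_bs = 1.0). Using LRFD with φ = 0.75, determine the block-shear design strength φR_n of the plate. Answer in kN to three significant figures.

Shear plane L_v = 50 + 1·95 = 145 mm; A_gv = 145 × 8 = 1160 mm².
A_nv = (145 − 1.5·29) × 8 = 812 mm².
A_nt = (40 − 0.5·29) × 8 = 204 mm².
0.6 F_u A_nv = 199.8 kN; 0.6 F_y A_gv = 191.4 kN → shear yielding governs the shear term.
R_n = 191.4 + 1.0 × 410 × 204 / 1000 = 275 kN.
Design strength φR_n = 0.75 × 275 = 206 kN.

206 kN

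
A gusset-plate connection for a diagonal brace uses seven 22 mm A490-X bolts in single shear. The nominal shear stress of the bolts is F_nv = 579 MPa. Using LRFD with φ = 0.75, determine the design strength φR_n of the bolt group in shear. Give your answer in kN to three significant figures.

A_b = π × 22² / 4 = 380.1 mm².
R_n = F_nv · A_b · n · n_s = 579 × 380.1 × 7 × 1 / 1000 = 1541 kN.
Design strength φR_n = 0.75 × 1541 = 1160 kN.

1160 kN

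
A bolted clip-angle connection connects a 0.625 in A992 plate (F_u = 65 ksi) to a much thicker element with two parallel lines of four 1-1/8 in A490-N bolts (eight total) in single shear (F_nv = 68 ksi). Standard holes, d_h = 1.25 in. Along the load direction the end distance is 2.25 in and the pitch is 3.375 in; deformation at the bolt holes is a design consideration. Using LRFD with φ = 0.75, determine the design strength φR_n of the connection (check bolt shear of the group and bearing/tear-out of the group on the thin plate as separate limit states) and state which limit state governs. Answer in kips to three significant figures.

Bolt shear: A_b = π·1.125²/4 = 0.994 in²; R_n = 68 × 0.994 × 8 × 1 = 540.7 kips → 0.75 × 540.7 = 406 kips.
Bearing (1.2 l_c t F_u ≤ 2.4 d t F_u): upper limit = 2.4·1.125·0.625·65 = 109.7 kips.
  Edge l_c = 2.25 − 1.25/2 = 1.625 → r_n = 79.22 kips; interior l_c = 3.375 − 1.25 = 2.125 → r_n = 103.6 kips.
  R_n,bearing = 2·79.22 + 6·103.6 = 780 kips → 0.75 × 780 = 585 kips.
Bolt shear governs: 406 kips.

406 kips (bolt shear governs)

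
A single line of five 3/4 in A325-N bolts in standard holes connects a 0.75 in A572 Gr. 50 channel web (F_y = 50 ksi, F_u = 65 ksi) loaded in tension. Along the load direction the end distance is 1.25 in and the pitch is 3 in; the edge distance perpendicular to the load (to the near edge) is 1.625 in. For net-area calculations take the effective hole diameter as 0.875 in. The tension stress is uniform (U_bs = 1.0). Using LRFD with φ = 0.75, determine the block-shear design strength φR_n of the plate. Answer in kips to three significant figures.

Shear plane L_v = 1.25 + 4·3 = 13.25 in; A_gv = 13.25 × 0.75 = 9.938 in².
A_nv = (13.25 − 4.5·0.875) × 0.75 = 6.984 in².
A_nt = (1.625 − 0.5·0.875) × 0.75 = 0.8906 in².
0.6 F_u A_nv = 272.4 kips; 0.6 F_y A_gv = 298.1 kips → shear rupture governs the shear term.
R_n = 272.4 + 1.0 × 65 × 0.8906 = 330.3 kips.
Design strength φR_n = 0.75 × 330.3 = 248 kips.

248 kips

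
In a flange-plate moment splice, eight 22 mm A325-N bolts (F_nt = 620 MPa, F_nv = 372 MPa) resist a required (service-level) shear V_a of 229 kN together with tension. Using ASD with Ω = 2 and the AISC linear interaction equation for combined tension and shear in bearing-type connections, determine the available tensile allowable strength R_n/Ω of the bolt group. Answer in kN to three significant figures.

844 kN

A_b = π·22²/4 = 380.1 mm²; f_rv = 229 × 1000 / (8 × 380.1) = 75.3 MPa.
F'_nt = 1.3 F_nt − (Ω F_nt / F_nv) f_rv = 1.3·620 − (2·620/372)·75.3 = 555 MPa, capped at F_nt → F'_nt = 555 MPa.
R_n = F'_nt · A_b · n = 555 × 380.1 × 8 / 1000 = 1688 kN.
Allowable strength R_n/Ω = 1688 / 2 = 844 kN.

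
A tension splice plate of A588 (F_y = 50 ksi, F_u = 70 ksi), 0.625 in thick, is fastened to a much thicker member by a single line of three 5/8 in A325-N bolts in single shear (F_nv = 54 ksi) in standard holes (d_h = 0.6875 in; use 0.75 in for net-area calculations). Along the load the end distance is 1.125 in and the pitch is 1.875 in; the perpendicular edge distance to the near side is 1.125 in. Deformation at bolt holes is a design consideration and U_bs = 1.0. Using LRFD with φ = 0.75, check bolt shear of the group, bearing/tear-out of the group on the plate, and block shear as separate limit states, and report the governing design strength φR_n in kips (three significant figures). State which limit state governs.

Bolt shear: A_b = π·0.625²/4 = 0.3068 in²; R_n = 54 × 0.3068 × 3 × 1 = 49.7 kips → 0.75 × 49.7 = 37.3 kips.
Bearing: edge l_c = 0.7812, r_n = 41.02 kips; interior l_c = 1.188, r_n = 62.34 kips; R_n = 41.02 + 2·62.34 = 165.7 kips → 124 kips.
Block shear: A_gv = 3.047, A_nv = 1.875, A_nt = 0.4688 in²; R_n = min(0.6F_uA_nv, 0.6F_yA_gv) + U_bs·F_u·A_nt = 111.6 kips → 83.7 kips.
Bolt shear governs: 37.3 kips.

37.3 kips (bolt shear governs)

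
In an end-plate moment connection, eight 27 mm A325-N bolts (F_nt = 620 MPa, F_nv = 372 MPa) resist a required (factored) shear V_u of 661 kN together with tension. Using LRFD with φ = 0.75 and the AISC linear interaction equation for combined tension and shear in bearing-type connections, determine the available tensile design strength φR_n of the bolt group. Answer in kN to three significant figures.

1670 kN

A_b = π·27²/4 = 572.6 mm²; f_rv = 661 × 1000 / (8 × 572.6) = 144.3 MPa.
F'_nt = 1.3 F_nt − (F_nt / φF_nv) f_rv = 1.3·620 − (620/(0.75·372))·144.3 = 485.3 MPa, capped at F_nt → F'_nt = 485.3 MPa.
R_n = F'_nt · A_b · n = 485.3 × 572.6 × 8 / 1000 = 2223 kN.
Design strength φR_n = 0.75 × 2223 = 1670 kN.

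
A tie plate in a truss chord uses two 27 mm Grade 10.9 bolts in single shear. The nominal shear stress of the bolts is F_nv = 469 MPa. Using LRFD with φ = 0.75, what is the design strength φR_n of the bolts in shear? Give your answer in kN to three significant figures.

A_b = π × 27² / 4 = 572.6 mm².
R_n = F_nv · A_b · n · n_s = 469 × 572.6 × 2 × 1 / 1000 = 537.1 kN.
Design strength φR_n = 0.75 × 537.1 = 403 kN.

403 kN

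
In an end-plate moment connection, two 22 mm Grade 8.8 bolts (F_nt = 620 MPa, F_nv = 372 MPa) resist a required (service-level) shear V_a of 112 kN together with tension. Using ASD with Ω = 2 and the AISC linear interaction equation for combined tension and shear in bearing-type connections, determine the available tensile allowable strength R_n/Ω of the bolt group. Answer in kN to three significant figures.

120 kN

A_b = π·22²/4 = 380.1 mm²; f_rv = 112 × 1000 / (2 × 380.1) = 147.3 MPa.
F'_nt = 1.3 F_nt − (Ω F_nt / F_nv) f_rv = 1.3·620 − (2·620/372)·147.3 = 314.9 MPa, capped at F_nt → F'_nt = 314.9 MPa.
R_n = F'_nt · A_b · n = 314.9 × 380.1 × 2 / 1000 = 239.4 kN.
Allowable strength R_n/Ω = 239.4 / 2 = 120 kN.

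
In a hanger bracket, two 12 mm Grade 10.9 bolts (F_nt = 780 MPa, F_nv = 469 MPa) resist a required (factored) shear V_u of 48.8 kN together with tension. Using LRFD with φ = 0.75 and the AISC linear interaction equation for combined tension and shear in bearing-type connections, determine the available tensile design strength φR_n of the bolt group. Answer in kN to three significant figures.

A_b = π·12²/4 = 113.1 mm²; f_rv = 48.8 × 1000 / (2 × 113.1) = 215.7 MPa.
F'_nt = 1.3 F_nt − (F_nt / φF_nv) f_rv = 1.3·780 − (780/(0.75·469))·215.7 = 535.6 MPa, capped at F_nt → F'_nt = 535.6 MPa.
R_n = F'_nt · A_b · n = 535.6 × 113.1 × 2 / 1000 = 121.1 kN.
Design strength φR_n = 0.75 × 121.1 = 90.9 kN.

90.9 kN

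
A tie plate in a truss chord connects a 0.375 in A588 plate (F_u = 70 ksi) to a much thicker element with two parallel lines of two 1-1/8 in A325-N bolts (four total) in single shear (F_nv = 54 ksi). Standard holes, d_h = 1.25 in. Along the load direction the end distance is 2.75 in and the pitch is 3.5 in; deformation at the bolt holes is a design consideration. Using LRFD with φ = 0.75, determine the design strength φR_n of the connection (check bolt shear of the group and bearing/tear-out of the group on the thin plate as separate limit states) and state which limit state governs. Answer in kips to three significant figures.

161 kips (bolt shear governs)

Bolt shear: A_b = π·1.125²/4 = 0.994 in²; R_n = 54 × 0.994 × 4 × 1 = 214.7 kips → 0.75 × 214.7 = 161 kips.
Bearing (1.2 l_c t F_u ≤ 2.4 d t F_u): upper limit = 2.4·1.125·0.375·70 = 70.88 kips.
  Edge l_c = 2.75 − 1.25/2 = 2.125 → r_n = 66.94 kips; interior l_c = 3.5 − 1.25 = 2.25 → r_n = 70.88 kips.
  R_n,bearing = 2·66.94 + 2·70.88 = 275.6 kips → 0.75 × 275.6 = 207 kips.
Bolt shear governs: 161 kips.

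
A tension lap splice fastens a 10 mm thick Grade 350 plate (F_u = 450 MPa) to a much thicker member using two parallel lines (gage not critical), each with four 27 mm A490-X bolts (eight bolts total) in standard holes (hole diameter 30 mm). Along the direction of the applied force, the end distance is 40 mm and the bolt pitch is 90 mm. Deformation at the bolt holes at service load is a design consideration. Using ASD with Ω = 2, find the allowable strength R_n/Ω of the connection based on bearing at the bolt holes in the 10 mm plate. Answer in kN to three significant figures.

Per bolt r_n = 1.2 l_c t F_u ≤ 2.4 d t F_u; upper limit = 2.4 × 27 × 10 × 450 / 1000 = 291.6 kN.
Edge bolt: l_c = 40 − 30/2 = 25 mm → 1.2 × 25 × 10 × 450 / 1000 = 135 → r_n = 135 kN.
Interior bolts: l_c = 90 − 30 = 60 mm → 1.2 × 60 × 10 × 450 / 1000 = 324 → r_n = 291.6 kN.
R_n = 2 × 135 + 6 × 291.6 = 2020 kN.
Allowable strength R_n/Ω = 2020 / 2 = 1010 kN.

1010 kN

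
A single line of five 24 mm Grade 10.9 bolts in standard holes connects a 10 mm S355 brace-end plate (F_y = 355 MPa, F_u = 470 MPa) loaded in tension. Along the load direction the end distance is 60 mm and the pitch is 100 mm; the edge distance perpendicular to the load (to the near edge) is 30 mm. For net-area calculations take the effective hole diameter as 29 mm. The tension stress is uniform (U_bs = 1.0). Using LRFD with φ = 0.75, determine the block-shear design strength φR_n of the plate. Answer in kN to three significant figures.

752 kN

Shear plane L_v = 60 + 4·100 = 460 mm; A_gv = 460 × 10 = 4600 mm².
A_nv = (460 − 4.5·29) × 10 = 3295 mm².
A_nt = (30 − 0.5·29) × 10 = 155 mm².
0.6 F_u A_nv = 929.2 kN; 0.6 F_y A_gv = 979.8 kN → shear rupture governs the shear term.
R_n = 929.2 + 1.0 × 470 × 155 / 1000 = 1002 kN.
Design strength φR_n = 0.75 × 1002 = 752 kN.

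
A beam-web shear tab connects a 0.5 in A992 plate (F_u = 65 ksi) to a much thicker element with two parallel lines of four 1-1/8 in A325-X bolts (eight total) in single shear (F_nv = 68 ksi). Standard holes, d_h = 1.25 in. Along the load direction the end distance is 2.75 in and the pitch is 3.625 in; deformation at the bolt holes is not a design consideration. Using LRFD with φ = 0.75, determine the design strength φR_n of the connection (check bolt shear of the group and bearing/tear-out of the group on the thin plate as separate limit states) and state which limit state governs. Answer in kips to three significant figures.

Bolt shear: A_b = π·1.125²/4 = 0.994 in²; R_n = 68 × 0.994 × 8 × 1 = 540.7 kips → 0.75 × 540.7 = 406 kips.
Bearing (1.5 l_c t F_u ≤ 3.0 d t F_u): upper limit = 3.0·1.125·0.5·65 = 109.7 kips.
  Edge l_c = 2.75 − 1.25/2 = 2.125 → r_n = 103.6 kips; interior l_c = 3.625 − 1.25 = 2.375 → r_n = 109.7 kips.
  R_n,bearing = 2·103.6 + 6·109.7 = 865.3 kips → 0.75 × 865.3 = 649 kips.
Bolt shear governs: 406 kips.

406 kips (bolt shear governs)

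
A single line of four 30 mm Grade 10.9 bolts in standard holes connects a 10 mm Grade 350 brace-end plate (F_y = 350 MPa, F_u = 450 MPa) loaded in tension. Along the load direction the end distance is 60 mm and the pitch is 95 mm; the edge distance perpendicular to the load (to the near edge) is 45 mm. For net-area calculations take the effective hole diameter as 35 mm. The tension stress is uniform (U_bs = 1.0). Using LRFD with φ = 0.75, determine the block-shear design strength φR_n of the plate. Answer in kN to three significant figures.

Shear plane L_v = 60 + 3·95 = 345 mm; A_gv = 345 × 10 = 3450 mm².
A_nv = (345 − 3.5·35) × 10 = 2225 mm².
A_nt = (45 − 0.5·35) × 10 = 275 mm².
0.6 F_u A_nv = 600.8 kN; 0.6 F_y A_gv = 724.5 kN → shear rupture governs the shear term.
R_n = 600.8 + 1.0 × 450 × 275 / 1000 = 724.5 kN.
Design strength φR_n = 0.75 × 724.5 = 543 kN.

543 kN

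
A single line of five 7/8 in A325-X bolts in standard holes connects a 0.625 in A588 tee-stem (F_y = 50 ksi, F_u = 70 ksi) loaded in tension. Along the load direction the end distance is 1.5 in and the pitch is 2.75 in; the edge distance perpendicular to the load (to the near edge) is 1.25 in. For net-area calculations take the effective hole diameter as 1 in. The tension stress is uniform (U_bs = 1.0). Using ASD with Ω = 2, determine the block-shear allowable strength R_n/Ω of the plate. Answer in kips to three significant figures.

121 kips

Shear plane L_v = 1.5 + 4·2.75 = 12.5 in; A_gv = 12.5 × 0.625 = 7.812 in².
A_nv = (12.5 − 4.5·1) × 0.625 = 5 in².
A_nt = (1.25 − 0.5·1) × 0.625 = 0.4688 in².
0.6 F_u A_nv = 210 kips; 0.6 F_y A_gv = 234.4 kips → shear rupture governs the shear term.
R_n = 210 + 1.0 × 70 × 0.4688 = 242.8 kips.
Allowable strength R_n/Ω = 242.8 / 2 = 121 kips.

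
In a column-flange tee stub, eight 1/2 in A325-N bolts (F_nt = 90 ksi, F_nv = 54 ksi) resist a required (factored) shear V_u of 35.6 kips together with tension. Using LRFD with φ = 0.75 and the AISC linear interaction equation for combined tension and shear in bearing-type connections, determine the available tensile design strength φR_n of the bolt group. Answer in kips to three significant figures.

A_b = π·0.5²/4 = 0.1963 in²; f_rv = 35.6 / (8 × 0.1963) = 22.66 ksi.
F'_nt = 1.3 F_nt − (F_nt / φF_nv) f_rv = 1.3·90 − (90/(0.75·54))·22.66 = 66.64 ksi, capped at F_nt → F'_nt = 66.64 ksi.
R_n = F'_nt · A_b · n = 66.64 × 0.1963 × 8 = 104.7 kips.
Design strength φR_n = 0.75 × 104.7 = 78.5 kips.

78.5 kips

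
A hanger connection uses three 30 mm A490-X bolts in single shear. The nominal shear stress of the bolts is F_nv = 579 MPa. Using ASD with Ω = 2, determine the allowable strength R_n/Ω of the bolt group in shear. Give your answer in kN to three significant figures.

A_b = π × 30² / 4 = 706.9 mm².
R_n = F_nv · A_b · n · n_s = 579 × 706.9 × 3 × 1 / 1000 = 1228 kN.
Allowable strength R_n/Ω = 1228 / 2 = 614 kN.

614 kN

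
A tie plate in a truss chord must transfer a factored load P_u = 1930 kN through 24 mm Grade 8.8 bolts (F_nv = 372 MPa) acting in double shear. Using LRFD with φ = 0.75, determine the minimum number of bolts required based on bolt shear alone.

8 bolts

A_b = π·24²/4 = 452.4 mm².
Per-bolt design strength φR_n = 0.75 × 372 × 452.4 × 2 / 1000 = 252.4 kN.
n ≥ 1930 / 252.4 = 7.646 → use 8 bolts.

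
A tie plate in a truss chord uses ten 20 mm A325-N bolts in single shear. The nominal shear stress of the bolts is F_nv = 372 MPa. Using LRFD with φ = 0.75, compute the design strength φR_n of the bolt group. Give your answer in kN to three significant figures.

877 kN

A_b = π × 20² / 4 = 314.2 mm².
R_n = F_nv · A_b · n · n_s = 372 × 314.2 × 10 × 1 / 1000 = 1169 kN.
Design strength φR_n = 0.75 × 1169 = 877 kN.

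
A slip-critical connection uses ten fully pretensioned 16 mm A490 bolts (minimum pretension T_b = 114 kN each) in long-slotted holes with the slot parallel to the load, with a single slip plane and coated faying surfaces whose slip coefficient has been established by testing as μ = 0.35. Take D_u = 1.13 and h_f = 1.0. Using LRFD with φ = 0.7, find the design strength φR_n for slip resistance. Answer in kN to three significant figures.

316 kN

R_n = μ · D_u · h_f · T_b · n_s · n_b = 0.35 × 1.13 × 1.0 × 114 × 1 × 10 = 450.9 kN.
Design strength φR_n = 0.7 × 450.9 = 316 kN.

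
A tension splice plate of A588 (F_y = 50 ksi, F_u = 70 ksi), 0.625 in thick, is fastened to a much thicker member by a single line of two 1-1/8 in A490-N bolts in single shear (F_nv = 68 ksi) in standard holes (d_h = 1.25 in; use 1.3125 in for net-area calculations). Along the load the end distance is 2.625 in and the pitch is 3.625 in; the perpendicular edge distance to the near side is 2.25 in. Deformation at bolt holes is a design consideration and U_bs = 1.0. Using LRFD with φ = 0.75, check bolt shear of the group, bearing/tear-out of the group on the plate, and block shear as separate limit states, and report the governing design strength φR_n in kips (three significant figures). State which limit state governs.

Bolt shear: A_b = π·1.125²/4 = 0.994 in²; R_n = 68 × 0.994 × 2 × 1 = 135.2 kips → 0.75 × 135.2 = 101 kips.
Bearing: edge l_c = 2, r_n = 105 kips; interior l_c = 2.375, r_n = 118.1 kips; R_n = 105 + 1·118.1 = 223.1 kips → 167 kips.
Block shear: A_gv = 3.906, A_nv = 2.676, A_nt = 0.9961 in²; R_n = min(0.6F_uA_nv, 0.6F_yA_gv) + U_bs·F_u·A_nt = 182.1 kips → 137 kips.
Bolt shear governs: 101 kips.

101 kips (bolt shear governs)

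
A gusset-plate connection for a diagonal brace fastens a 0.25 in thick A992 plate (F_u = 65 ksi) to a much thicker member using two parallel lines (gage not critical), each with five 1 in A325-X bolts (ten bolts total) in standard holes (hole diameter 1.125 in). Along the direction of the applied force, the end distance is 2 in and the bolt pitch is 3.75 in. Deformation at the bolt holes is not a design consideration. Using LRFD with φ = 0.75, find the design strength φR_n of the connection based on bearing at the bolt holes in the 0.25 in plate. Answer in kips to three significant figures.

345 kips

Per bolt r_n = 1.5 l_c t F_u ≤ 3.0 d t F_u; upper limit = 3.0 × 1 × 0.25 × 65 = 48.75 kips.
Edge bolt: l_c = 2 − 1.125/2 = 1.438 in → 1.5 × 1.438 × 0.25 × 65 = 35.04 → r_n = 35.04 kips.
Interior bolts: l_c = 3.75 − 1.125 = 2.625 in → 1.5 × 2.625 × 0.25 × 65 = 63.98 → r_n = 48.75 kips.
R_n = 2 × 35.04 + 8 × 48.75 = 460.1 kips.
Design strength φR_n = 0.75 × 460.1 = 345 kips.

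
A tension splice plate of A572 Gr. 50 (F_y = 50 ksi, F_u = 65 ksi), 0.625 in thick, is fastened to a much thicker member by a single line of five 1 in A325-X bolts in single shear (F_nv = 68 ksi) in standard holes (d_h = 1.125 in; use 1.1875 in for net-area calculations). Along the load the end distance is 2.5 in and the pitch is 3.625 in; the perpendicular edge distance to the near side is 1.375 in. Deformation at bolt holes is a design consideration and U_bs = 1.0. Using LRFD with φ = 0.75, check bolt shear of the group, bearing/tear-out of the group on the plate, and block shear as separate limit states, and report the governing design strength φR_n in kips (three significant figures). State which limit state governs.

200 kips (bolt shear governs)

Bolt shear: A_b = π·1²/4 = 0.7854 in²; R_n = 68 × 0.7854 × 5 × 1 = 267 kips → 0.75 × 267 = 200 kips.
Bearing: edge l_c = 1.938, r_n = 94.45 kips; interior l_c = 2.5, r_n = 97.5 kips; R_n = 94.45 + 4·97.5 = 484.5 kips → 363 kips.
Block shear: A_gv = 10.62, A_nv = 7.285, A_nt = 0.4883 in²; R_n = min(0.6F_uA_nv, 0.6F_yA_gv) + U_bs·F_u·A_nt = 315.9 kips → 237 kips.
Bolt shear governs: 200 kips.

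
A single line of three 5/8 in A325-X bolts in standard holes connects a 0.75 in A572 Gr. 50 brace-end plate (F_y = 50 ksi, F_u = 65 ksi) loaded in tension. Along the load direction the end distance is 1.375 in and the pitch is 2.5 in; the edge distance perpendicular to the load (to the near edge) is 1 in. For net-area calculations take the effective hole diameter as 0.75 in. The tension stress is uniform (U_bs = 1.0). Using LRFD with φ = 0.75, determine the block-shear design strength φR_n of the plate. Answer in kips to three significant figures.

Shear plane L_v = 1.375 + 2·2.5 = 6.375 in; A_gv = 6.375 × 0.75 = 4.781 in².
A_nv = (6.375 − 2.5·0.75) × 0.75 = 3.375 in².
A_nt = (1 − 0.5·0.75) × 0.75 = 0.4688 in².
0.6 F_u A_nv = 131.6 kips; 0.6 F_y A_gv = 143.4 kips → shear rupture governs the shear term.
R_n = 131.6 + 1.0 × 65 × 0.4688 = 162.1 kips.
Design strength φR_n = 0.75 × 162.1 = 122 kips.

122 kips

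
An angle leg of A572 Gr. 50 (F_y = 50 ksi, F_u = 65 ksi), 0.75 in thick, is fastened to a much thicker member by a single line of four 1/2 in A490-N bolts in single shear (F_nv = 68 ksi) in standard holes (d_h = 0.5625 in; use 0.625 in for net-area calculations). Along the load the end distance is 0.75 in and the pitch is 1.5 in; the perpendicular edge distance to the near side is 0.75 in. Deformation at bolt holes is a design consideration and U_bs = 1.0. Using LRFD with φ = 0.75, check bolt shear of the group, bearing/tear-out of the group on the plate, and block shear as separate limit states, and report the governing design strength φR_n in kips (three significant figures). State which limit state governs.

Bolt shear: A_b = π·0.5²/4 = 0.1963 in²; R_n = 68 × 0.1963 × 4 × 1 = 53.41 kips → 0.75 × 53.41 = 40.1 kips.
Bearing: edge l_c = 0.4688, r_n = 27.42 kips; interior l_c = 0.9375, r_n = 54.84 kips; R_n = 27.42 + 3·54.84 = 192 kips → 144 kips.
Block shear: A_gv = 3.938, A_nv = 2.297, A_nt = 0.3281 in²; R_n = min(0.6F_uA_nv, 0.6F_yA_gv) + U_bs·F_u·A_nt = 110.9 kips → 83.2 kips.
Bolt shear governs: 40.1 kips.

40.1 kips (bolt shear governs)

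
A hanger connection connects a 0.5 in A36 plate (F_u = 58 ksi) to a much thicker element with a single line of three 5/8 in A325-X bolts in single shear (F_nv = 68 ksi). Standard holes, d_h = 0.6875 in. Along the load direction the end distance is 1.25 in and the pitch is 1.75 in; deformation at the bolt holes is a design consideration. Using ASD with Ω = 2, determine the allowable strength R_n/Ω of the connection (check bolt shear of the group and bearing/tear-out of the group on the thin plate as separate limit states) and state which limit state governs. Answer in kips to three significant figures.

31.3 kips (bolt shear governs)

Bolt shear: A_b = π·0.625²/4 = 0.3068 in²; R_n = 68 × 0.3068 × 3 × 1 = 62.59 kips → 62.59 / 2 = 31.3 kips.
Bearing (1.2 l_c t F_u ≤ 2.4 d t F_u): upper limit = 2.4·0.625·0.5·58 = 43.5 kips.
  Edge l_c = 1.25 − 0.6875/2 = 0.9062 → r_n = 31.54 kips; interior l_c = 1.75 − 0.6875 = 1.062 → r_n = 36.97 kips.
  R_n,bearing = 1·31.54 + 2·36.97 = 105.5 kips → 105.5 / 2 = 52.7 kips.
Bolt shear governs: 31.3 kips.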